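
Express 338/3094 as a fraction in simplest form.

13/119

338 = 2 × 13^2
3094 = 2 × 7 × 13 × 17
gcd(338, 3094) = 2 × 13 = 26.
Divide numerator and denominator by 26: 338/3094 = 13/119.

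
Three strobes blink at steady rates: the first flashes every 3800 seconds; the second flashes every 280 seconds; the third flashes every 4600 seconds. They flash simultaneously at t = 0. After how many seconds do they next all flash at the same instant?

611800 seconds

The first simultaneous occurrence is after LCM of the individual periods.
3800 = 2^3 × 5^2 × 19
280 = 2^3 × 5 × 7
4600 = 2^3 × 5^2 × 23
LCM(3800, 280, 4600) = 2^3 × 5^2 × 7 × 19 × 23 = 611800.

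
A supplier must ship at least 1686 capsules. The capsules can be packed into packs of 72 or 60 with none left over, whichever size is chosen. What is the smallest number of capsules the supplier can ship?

The number of capsules must be a common multiple of 72 and 60, so a multiple of their LCM.
72 = 2^3 × 3^2
60 = 2^2 × 3 × 5
LCM(72, 60) = 2^3 × 3^2 × 5 = 360.
Smallest multiple of 360 that is ≥ 1686: ⌈1686/360⌉ × 360 = 5 × 360 = 1800.

1800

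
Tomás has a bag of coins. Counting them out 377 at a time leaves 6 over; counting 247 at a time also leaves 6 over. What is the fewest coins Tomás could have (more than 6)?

N − 6 must be a common multiple of 377 and 247.
377 = 13 × 29
247 = 13 × 19
LCM(377, 247) = 13 × 19 × 29 = 7163.
Smallest N > 6 is LCM + 6 = 7163 + 6 = 7169.

7169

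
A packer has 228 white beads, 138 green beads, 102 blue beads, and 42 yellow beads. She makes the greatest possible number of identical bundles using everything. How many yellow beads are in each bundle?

Number of bundles = gcd(228, 138, 102, 42).
228 = 2^2 × 3 × 19
138 = 2 × 3 × 23
102 = 2 × 3 × 17
42 = 2 × 3 × 7
gcd(228, 138, 102, 42) = 2 × 3 = 6.
yellow beads per bundle = 42 / 6 = 7.

7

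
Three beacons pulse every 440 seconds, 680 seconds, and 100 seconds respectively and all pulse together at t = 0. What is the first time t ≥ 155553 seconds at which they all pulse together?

Joint pulses occur at multiples of LCM(440, 680, 100).
440 = 2^3 × 5 × 11
680 = 2^3 × 5 × 17
100 = 2^2 × 5^2
LCM(440, 680, 100) = 2^3 × 5^2 × 11 × 17 = 37400.
Smallest multiple of 37400 that is ≥ 155553: ⌈155553/37400⌉ × 37400 = 5 × 37400 = 187000.

187000 seconds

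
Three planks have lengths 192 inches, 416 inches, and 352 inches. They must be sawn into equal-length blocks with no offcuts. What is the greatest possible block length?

The block length must divide every plank, so the greatest is gcd(192, 416, 352).
192 = 2^6 × 3
416 = 2^5 × 13
352 = 2^5 × 11
gcd(192, 416, 352) = 2^5 = 32.

32 inches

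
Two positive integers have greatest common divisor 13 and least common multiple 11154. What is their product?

145002

For any two positive integers, gcd × lcm = product = 13 × 11154 = 145002.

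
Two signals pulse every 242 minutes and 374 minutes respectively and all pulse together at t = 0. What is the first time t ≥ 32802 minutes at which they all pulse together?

Joint pulses occur at multiples of LCM(242, 374).
242 = 2 × 11^2
374 = 2 × 11 × 17
LCM(242, 374) = 2 × 11^2 × 17 = 4114.
Smallest multiple of 4114 that is ≥ 32802: ⌈32802/4114⌉ × 4114 = 8 × 4114 = 32912.

32912 minutes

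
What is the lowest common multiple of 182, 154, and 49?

182 = 2 × 7 × 13
154 = 2 × 7 × 11
49 = 7^2
LCM(182, 154, 49) = 2 × 7^2 × 11 × 13 = 14014.

14014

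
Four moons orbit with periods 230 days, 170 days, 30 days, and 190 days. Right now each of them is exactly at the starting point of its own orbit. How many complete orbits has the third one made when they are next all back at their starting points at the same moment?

The first common completion time is the LCM of the periods.
230 = 2 × 5 × 23
170 = 2 × 5 × 17
30 = 2 × 3 × 5
190 = 2 × 5 × 19
LCM(230, 170, 30, 190) = 2 × 3 × 5 × 17 × 19 × 23 = 222870.
Orbits for period 30: 222870 / 30 = 7429.

7429 orbits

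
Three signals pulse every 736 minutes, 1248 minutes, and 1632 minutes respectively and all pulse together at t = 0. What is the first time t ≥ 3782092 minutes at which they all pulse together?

Joint pulses occur at multiples of LCM(736, 1248, 1632).
736 = 2^5 × 23
1248 = 2^5 × 3 × 13
1632 = 2^5 × 3 × 17
LCM(736, 1248, 1632) = 2^5 × 3 × 13 × 17 × 23 = 487968.
Smallest multiple of 487968 that is ≥ 3782092: ⌈3782092/487968⌉ × 487968 = 8 × 487968 = 3903744.

3903744 minutes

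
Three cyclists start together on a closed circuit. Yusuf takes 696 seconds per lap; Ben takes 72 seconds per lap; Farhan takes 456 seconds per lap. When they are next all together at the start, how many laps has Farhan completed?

87 laps

All finish a whole number of cycles simultaneously at t = LCM of the periods.
696 = 2^3 × 3 × 29
72 = 2^3 × 3^2
456 = 2^3 × 3 × 19
LCM(696, 72, 456) = 2^3 × 3^2 × 19 × 29 = 39672.
Laps for period 456: 39672 / 456 = 87.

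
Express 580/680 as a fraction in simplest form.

580 = 2^2 × 5 × 29
680 = 2^3 × 5 × 17
gcd(580, 680) = 2^2 × 5 = 20.
Divide numerator and denominator by 20: 580/680 = 29/34.

29/34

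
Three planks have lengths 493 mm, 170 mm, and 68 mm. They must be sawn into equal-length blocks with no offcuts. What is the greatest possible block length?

17 mm

The block length must divide every plank, so the greatest is gcd(493, 170, 68).
493 = 17 × 29
170 = 2 × 5 × 17
68 = 2^2 × 17
gcd(493, 170, 68) = 17.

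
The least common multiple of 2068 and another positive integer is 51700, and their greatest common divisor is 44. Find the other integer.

gcd × lcm = product of the two integers, so the other integer is (44 × 51700) / 2068 = 1100.

1100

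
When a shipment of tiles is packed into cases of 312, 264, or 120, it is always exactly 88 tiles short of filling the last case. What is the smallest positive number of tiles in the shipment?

17072

Being 88 short of a full case of size k means N ≡ −88 (mod k), i.e. N + 88 is a multiple of each size.
312 = 2^3 × 3 × 13
264 = 2^3 × 3 × 11
120 = 2^3 × 3 × 5
LCM(312, 264, 120) = 2^3 × 3 × 5 × 11 × 13 = 17160.
Smallest positive N is 17160 − 88 = 17072.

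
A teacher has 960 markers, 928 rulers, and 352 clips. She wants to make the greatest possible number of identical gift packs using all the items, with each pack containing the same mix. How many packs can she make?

The pack count must divide each quantity, so the greatest is gcd(960, 928, 352).
960 = 2^6 × 3 × 5
928 = 2^5 × 29
352 = 2^5 × 11
gcd(960, 928, 352) = 2^5 = 32.

32 packs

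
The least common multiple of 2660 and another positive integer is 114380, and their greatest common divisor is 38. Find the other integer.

gcd × lcm = product of the two integers, so the other integer is (38 × 114380) / 2660 = 1634.

1634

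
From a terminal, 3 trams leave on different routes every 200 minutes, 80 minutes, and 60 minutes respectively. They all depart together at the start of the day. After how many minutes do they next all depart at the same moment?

We need the least common multiple of the intervals.
200 = 2^3 × 5^2
80 = 2^4 × 5
60 = 2^2 × 3 × 5
LCM(200, 80, 60) = 2^4 × 3 × 5^2 = 1200.

1200 minutes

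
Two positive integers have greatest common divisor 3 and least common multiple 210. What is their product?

630

For any two positive integers, gcd × lcm = product = 3 × 210 = 630.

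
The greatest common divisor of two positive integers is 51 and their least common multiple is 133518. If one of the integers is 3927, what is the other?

1734

For two integers, gcd × lcm = product, so the other is (51 × 133518) / 3927 = 6809418 / 3927 = 1734.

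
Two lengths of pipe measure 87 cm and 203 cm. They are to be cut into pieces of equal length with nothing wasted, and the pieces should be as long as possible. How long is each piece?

29 cm

Each piece length must divide every original length, so the longest possible is gcd(87, 203).
87 = 3 × 29
203 = 7 × 29
gcd(87, 203) = 29.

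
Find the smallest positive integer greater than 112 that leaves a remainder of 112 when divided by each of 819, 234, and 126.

N − 112 must be a common multiple of 819, 234, and 126.
819 = 3^2 × 7 × 13
234 = 2 × 3^2 × 13
126 = 2 × 3^2 × 7
LCM(819, 234, 126) = 2 × 3^2 × 7 × 13 = 1638.
Smallest N > 112 is LCM + 112 = 1638 + 112 = 1750.

1750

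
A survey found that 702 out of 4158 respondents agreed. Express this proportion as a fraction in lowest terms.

702 = 2 × 3^3 × 13
4158 = 2 × 3^3 × 7 × 11
gcd(702, 4158) = 2 × 3^3 = 54.
Divide numerator and denominator by 54: 702/4158 = 13/77.

13/77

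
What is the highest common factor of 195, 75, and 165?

15

195 = 3 × 5 × 13
75 = 3 × 5^2
165 = 3 × 5 × 11
gcd(195, 75, 165) = 3 × 5 = 15.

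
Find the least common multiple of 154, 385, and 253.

17710

154 = 2 × 7 × 11
385 = 5 × 7 × 11
253 = 11 × 23
LCM(154, 385, 253) = 2 × 5 × 7 × 11 × 23 = 17710.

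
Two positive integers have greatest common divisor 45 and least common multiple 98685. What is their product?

For any two positive integers, gcd × lcm = product = 45 × 98685 = 4440825.

4440825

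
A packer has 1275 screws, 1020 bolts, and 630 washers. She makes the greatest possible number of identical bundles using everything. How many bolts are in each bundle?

68

Number of bundles = gcd(1275, 1020, 630).
1275 = 3 × 5^2 × 17
1020 = 2^2 × 3 × 5 × 17
630 = 2 × 3^2 × 5 × 7
gcd(1275, 1020, 630) = 3 × 5 = 15.
bolts per bundle = 1020 / 15 = 68.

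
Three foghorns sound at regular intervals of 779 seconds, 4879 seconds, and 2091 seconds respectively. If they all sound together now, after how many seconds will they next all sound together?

278103 seconds

We need the least common multiple of the intervals.
779 = 19 × 41
4879 = 7 × 17 × 41
2091 = 3 × 17 × 41
LCM(779, 4879, 2091) = 3 × 7 × 17 × 19 × 41 = 278103.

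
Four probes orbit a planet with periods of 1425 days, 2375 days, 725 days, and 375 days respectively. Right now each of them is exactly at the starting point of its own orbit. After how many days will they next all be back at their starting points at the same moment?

206625 days

The first simultaneous occurrence is after LCM of the individual periods.
1425 = 3 × 5^2 × 19
2375 = 5^3 × 19
725 = 5^2 × 29
375 = 3 × 5^3
LCM(1425, 2375, 725, 375) = 3 × 5^3 × 19 × 29 = 206625.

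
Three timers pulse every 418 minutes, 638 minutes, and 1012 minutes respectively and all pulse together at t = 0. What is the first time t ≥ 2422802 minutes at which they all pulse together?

2788060 minutes

Joint pulses occur at multiples of LCM(418, 638, 1012).
418 = 2 × 11 × 19
638 = 2 × 11 × 29
1012 = 2^2 × 11 × 23
LCM(418, 638, 1012) = 2^2 × 11 × 19 × 23 × 29 = 557612.
Smallest multiple of 557612 that is ≥ 2422802: ⌈2422802/557612⌉ × 557612 = 5 × 557612 = 2788060.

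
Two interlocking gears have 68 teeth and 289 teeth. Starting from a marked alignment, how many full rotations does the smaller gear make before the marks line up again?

They are all back at their starting positions together after one LCM of the periods.
68 = 2^2 × 17
289 = 17^2
LCM(68, 289) = 2^2 × 17^2 = 1156.
Rotations for period 68: 1156 / 68 = 17.

17 rotations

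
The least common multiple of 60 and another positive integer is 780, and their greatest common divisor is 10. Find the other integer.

gcd × lcm = product of the two integers, so the other integer is (10 × 780) / 60 = 130.

130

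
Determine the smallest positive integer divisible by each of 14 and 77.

14 = 2 × 7
77 = 7 × 11
LCM(14, 77) = 2 × 7 × 11 = 154.

154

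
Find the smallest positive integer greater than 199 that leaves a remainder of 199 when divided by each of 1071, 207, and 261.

N − 199 must be a common multiple of 1071, 207, and 261.
1071 = 3^2 × 7 × 17
207 = 3^2 × 23
261 = 3^2 × 29
LCM(1071, 207, 261) = 3^2 × 7 × 17 × 23 × 29 = 714357.
Smallest N > 199 is LCM + 199 = 714357 + 199 = 714556.

714556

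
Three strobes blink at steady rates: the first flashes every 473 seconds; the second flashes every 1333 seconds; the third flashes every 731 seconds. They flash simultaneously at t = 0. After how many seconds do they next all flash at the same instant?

249271 seconds

We need the least common multiple of the intervals.
473 = 11 × 43
1333 = 31 × 43
731 = 17 × 43
LCM(473, 1333, 731) = 11 × 17 × 31 × 43 = 249271.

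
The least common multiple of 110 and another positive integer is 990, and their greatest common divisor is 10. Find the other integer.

gcd × lcm = product of the two integers, so the other integer is (10 × 990) / 110 = 90.

90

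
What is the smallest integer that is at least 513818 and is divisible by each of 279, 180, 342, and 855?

530100

The integer must be a common multiple of 279, 180, 342, and 855, so a multiple of their LCM.
279 = 3^2 × 31
180 = 2^2 × 3^2 × 5
342 = 2 × 3^2 × 19
855 = 3^2 × 5 × 19
LCM(279, 180, 342, 855) = 2^2 × 3^2 × 5 × 19 × 31 = 106020.
Smallest multiple of 106020 that is ≥ 513818: ⌈513818/106020⌉ × 106020 = 5 × 106020 = 530100.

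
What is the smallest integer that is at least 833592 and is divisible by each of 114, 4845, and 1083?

920550

The integer must be a common multiple of 114, 4845, and 1083, so a multiple of their LCM.
114 = 2 × 3 × 19
4845 = 3 × 5 × 17 × 19
1083 = 3 × 19^2
LCM(114, 4845, 1083) = 2 × 3 × 5 × 17 × 19^2 = 184110.
Smallest multiple of 184110 that is ≥ 833592: ⌈833592/184110⌉ × 184110 = 5 × 184110 = 920550.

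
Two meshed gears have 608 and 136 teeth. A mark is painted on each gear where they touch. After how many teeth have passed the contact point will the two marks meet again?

We need the least common multiple of the intervals.
608 = 2^5 × 19
136 = 2^3 × 17
LCM(608, 136) = 2^5 × 17 × 19 = 10336.

10336 teeth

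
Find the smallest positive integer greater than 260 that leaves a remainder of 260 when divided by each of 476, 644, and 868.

N − 260 must be a common multiple of 476, 644, and 868.
476 = 2^2 × 7 × 17
644 = 2^2 × 7 × 23
868 = 2^2 × 7 × 31
LCM(476, 644, 868) = 2^2 × 7 × 17 × 23 × 31 = 339388.
Smallest N > 260 is LCM + 260 = 339388 + 260 = 339648.

339648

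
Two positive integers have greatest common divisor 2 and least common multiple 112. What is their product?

For any two positive integers, gcd × lcm = product = 2 × 112 = 224.

224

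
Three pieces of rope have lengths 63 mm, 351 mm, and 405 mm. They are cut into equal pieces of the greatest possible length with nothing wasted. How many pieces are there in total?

Piece length = gcd(63, 351, 405).
63 = 3^2 × 7
351 = 3^3 × 13
405 = 3^4 × 5
gcd(63, 351, 405) = 3^2 = 9.
Total pieces = 63/9 + 351/9 + 405/9 = 7 + 39 + 45 = 91.

91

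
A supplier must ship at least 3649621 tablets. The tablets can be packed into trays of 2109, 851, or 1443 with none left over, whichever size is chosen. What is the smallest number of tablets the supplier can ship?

3783546

The number of tablets must be a common multiple of 2109, 851, and 1443, so a multiple of their LCM.
2109 = 3 × 19 × 37
851 = 23 × 37
1443 = 3 × 13 × 37
LCM(2109, 851, 1443) = 3 × 13 × 19 × 23 × 37 = 630591.
Smallest multiple of 630591 that is ≥ 3649621: ⌈3649621/630591⌉ × 630591 = 6 × 630591 = 3783546.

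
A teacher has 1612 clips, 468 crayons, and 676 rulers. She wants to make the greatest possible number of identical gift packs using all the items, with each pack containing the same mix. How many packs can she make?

The pack count must divide each quantity, so the greatest is gcd(1612, 468, 676).
1612 = 2^2 × 13 × 31
468 = 2^2 × 3^2 × 13
676 = 2^2 × 13^2
gcd(1612, 468, 676) = 2^2 × 13 = 52.

52 packs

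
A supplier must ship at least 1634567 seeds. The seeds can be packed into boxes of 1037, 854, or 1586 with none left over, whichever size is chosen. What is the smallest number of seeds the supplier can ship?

1698606

The number of seeds must be a common multiple of 1037, 854, and 1586, so a multiple of their LCM.
1037 = 17 × 61
854 = 2 × 7 × 61
1586 = 2 × 13 × 61
LCM(1037, 854, 1586) = 2 × 7 × 13 × 17 × 61 = 188734.
Smallest multiple of 188734 that is ≥ 1634567: ⌈1634567/188734⌉ × 188734 = 9 × 188734 = 1698606.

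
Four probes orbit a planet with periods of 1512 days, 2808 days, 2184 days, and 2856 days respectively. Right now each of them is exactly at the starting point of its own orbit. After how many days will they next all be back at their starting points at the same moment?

The first simultaneous occurrence is after LCM of the individual periods.
1512 = 2^3 × 3^3 × 7
2808 = 2^3 × 3^3 × 13
2184 = 2^3 × 3 × 7 × 13
2856 = 2^3 × 3 × 7 × 17
LCM(1512, 2808, 2184, 2856) = 2^3 × 3^3 × 7 × 13 × 17 = 334152.

334152 days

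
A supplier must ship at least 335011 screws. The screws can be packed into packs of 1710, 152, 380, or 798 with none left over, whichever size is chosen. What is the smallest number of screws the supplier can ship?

The number of screws must be a common multiple of 1710, 152, 380, and 798, so a multiple of their LCM.
1710 = 2 × 3^2 × 5 × 19
152 = 2^3 × 19
380 = 2^2 × 5 × 19
798 = 2 × 3 × 7 × 19
LCM(1710, 152, 380, 798) = 2^3 × 3^2 × 5 × 7 × 19 = 47880.
Smallest multiple of 47880 that is ≥ 335011: ⌈335011/47880⌉ × 47880 = 7 × 47880 = 335160.

335160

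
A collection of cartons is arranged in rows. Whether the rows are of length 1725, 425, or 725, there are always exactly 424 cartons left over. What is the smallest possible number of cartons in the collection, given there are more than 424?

N − 424 must be a common multiple of 1725, 425, and 725.
1725 = 3 × 5^2 × 23
425 = 5^2 × 17
725 = 5^2 × 29
LCM(1725, 425, 725) = 3 × 5^2 × 17 × 23 × 29 = 850425.
Smallest N > 424 is LCM + 424 = 850425 + 424 = 850849.

850849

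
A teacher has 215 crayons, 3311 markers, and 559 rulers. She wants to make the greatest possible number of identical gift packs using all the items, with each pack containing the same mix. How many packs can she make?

The pack count must divide each quantity, so the greatest is gcd(215, 3311, 559).
215 = 5 × 43
3311 = 7 × 11 × 43
559 = 13 × 43
gcd(215, 3311, 559) = 43.

43 packs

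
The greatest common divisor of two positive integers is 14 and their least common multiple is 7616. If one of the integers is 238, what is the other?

448

For two integers, gcd × lcm = product, so the other is (14 × 7616) / 238 = 106624 / 238 = 448.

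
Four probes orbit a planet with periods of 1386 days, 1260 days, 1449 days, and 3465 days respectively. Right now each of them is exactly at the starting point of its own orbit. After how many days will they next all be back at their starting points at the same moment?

We need the least common multiple of the intervals.
1386 = 2 × 3^2 × 7 × 11
1260 = 2^2 × 3^2 × 5 × 7
1449 = 3^2 × 7 × 23
3465 = 3^2 × 5 × 7 × 11
LCM(1386, 1260, 1449, 3465) = 2^2 × 3^2 × 5 × 7 × 11 × 23 = 318780.

318780 days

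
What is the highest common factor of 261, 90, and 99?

261 = 3^2 × 29
90 = 2 × 3^2 × 5
99 = 3^2 × 11
gcd(261, 90, 99) = 3^2 = 9.

9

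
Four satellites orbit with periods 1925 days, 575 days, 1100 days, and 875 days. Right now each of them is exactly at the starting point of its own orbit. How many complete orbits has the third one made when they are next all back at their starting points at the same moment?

805 orbits

They are all back at their starting positions together after one LCM of the periods.
1925 = 5^2 × 7 × 11
575 = 5^2 × 23
1100 = 2^2 × 5^2 × 11
875 = 5^3 × 7
LCM(1925, 575, 1100, 875) = 2^2 × 5^3 × 7 × 11 × 23 = 885500.
Orbits for period 1100: 885500 / 1100 = 805.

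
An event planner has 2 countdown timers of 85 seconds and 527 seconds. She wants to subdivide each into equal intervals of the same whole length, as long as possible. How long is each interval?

The interval must divide each timer length; the longest such is the gcd.
85 = 5 × 17
527 = 17 × 31
gcd(85, 527) = 17.

17 seconds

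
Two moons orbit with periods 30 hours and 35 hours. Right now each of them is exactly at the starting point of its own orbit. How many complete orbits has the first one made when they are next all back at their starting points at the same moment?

7 orbits

All finish a whole number of cycles simultaneously at t = LCM of the periods.
30 = 2 × 3 × 5
35 = 5 × 7
LCM(30, 35) = 2 × 3 × 5 × 7 = 210.
Orbits for period 30: 210 / 30 = 7.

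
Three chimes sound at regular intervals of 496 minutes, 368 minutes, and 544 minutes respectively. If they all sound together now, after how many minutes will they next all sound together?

387872 minutes

We need the least common multiple of the intervals.
496 = 2^4 × 31
368 = 2^4 × 23
544 = 2^5 × 17
LCM(496, 368, 544) = 2^5 × 17 × 23 × 31 = 387872.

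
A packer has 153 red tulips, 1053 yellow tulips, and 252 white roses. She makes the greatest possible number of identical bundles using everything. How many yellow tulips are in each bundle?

117

Number of bundles = gcd(153, 1053, 252).
153 = 3^2 × 17
1053 = 3^4 × 13
252 = 2^2 × 3^2 × 7
gcd(153, 1053, 252) = 3^2 = 9.
yellow tulips per bundle = 1053 / 9 = 117.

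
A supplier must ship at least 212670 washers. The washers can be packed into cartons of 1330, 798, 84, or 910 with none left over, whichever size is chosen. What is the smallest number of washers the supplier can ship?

The number of washers must be a common multiple of 1330, 798, 84, and 910, so a multiple of their LCM.
1330 = 2 × 5 × 7 × 19
798 = 2 × 3 × 7 × 19
84 = 2^2 × 3 × 7
910 = 2 × 5 × 7 × 13
LCM(1330, 798, 84, 910) = 2^2 × 3 × 5 × 7 × 13 × 19 = 103740.
Smallest multiple of 103740 that is ≥ 212670: ⌈212670/103740⌉ × 103740 = 3 × 103740 = 311220.

311220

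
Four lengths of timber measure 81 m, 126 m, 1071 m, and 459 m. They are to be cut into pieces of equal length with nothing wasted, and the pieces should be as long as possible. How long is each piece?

The greatest length dividing all of 81, 126, 1071, and 459 is their gcd.
81 = 3^4
126 = 2 × 3^2 × 7
1071 = 3^2 × 7 × 17
459 = 3^3 × 17
gcd(81, 126, 1071, 459) = 3^2 = 9.

9 m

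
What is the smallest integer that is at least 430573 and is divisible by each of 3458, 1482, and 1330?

466830

The integer must be a common multiple of 3458, 1482, and 1330, so a multiple of their LCM.
3458 = 2 × 7 × 13 × 19
1482 = 2 × 3 × 13 × 19
1330 = 2 × 5 × 7 × 19
LCM(3458, 1482, 1330) = 2 × 3 × 5 × 7 × 13 × 19 = 51870.
Smallest multiple of 51870 that is ≥ 430573: ⌈430573/51870⌉ × 51870 = 9 × 51870 = 466830.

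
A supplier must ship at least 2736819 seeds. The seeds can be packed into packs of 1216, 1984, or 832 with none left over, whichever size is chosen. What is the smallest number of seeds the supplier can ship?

The number of seeds must be a common multiple of 1216, 1984, and 832, so a multiple of their LCM.
1216 = 2^6 × 19
1984 = 2^6 × 31
832 = 2^6 × 13
LCM(1216, 1984, 832) = 2^6 × 13 × 19 × 31 = 490048.
Smallest multiple of 490048 that is ≥ 2736819: ⌈2736819/490048⌉ × 490048 = 6 × 490048 = 2940288.

2940288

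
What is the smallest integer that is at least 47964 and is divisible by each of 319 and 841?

55506

The integer must be a common multiple of 319 and 841, so a multiple of their LCM.
319 = 11 × 29
841 = 29^2
LCM(319, 841) = 11 × 29^2 = 9251.
Smallest multiple of 9251 that is ≥ 47964: ⌈47964/9251⌉ × 9251 = 6 × 9251 = 55506.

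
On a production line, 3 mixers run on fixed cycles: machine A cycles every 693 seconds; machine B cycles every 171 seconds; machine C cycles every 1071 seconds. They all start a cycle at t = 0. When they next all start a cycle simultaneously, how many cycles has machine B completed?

1309 cycles

All finish a whole number of cycles simultaneously at t = LCM of the periods.
693 = 3^2 × 7 × 11
171 = 3^2 × 19
1071 = 3^2 × 7 × 17
LCM(693, 171, 1071) = 3^2 × 7 × 11 × 17 × 19 = 223839.
Cycles for period 171: 223839 / 171 = 1309.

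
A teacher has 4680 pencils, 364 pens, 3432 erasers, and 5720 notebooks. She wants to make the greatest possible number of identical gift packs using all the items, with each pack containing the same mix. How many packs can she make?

52 packs

The pack count must divide each quantity, so the greatest is gcd(4680, 364, 3432, 5720).
4680 = 2^3 × 3^2 × 5 × 13
364 = 2^2 × 7 × 13
3432 = 2^3 × 3 × 11 × 13
5720 = 2^3 × 5 × 11 × 13
gcd(4680, 364, 3432, 5720) = 2^2 × 13 = 52.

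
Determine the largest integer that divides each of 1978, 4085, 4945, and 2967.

1978 = 2 × 23 × 43
4085 = 5 × 19 × 43
4945 = 5 × 23 × 43
2967 = 3 × 23 × 43
gcd(1978, 4085, 4945, 2967) = 43.

43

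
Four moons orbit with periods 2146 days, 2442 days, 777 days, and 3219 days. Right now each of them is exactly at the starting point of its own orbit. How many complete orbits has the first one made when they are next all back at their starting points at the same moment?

All finish a whole number of cycles simultaneously at t = LCM of the periods.
2146 = 2 × 29 × 37
2442 = 2 × 3 × 11 × 37
777 = 3 × 7 × 37
3219 = 3 × 29 × 37
LCM(2146, 2442, 777, 3219) = 2 × 3 × 7 × 11 × 29 × 37 = 495726.
Orbits for period 2146: 495726 / 2146 = 231.

231 orbits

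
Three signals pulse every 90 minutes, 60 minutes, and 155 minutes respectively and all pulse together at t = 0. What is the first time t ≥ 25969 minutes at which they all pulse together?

Joint pulses occur at multiples of LCM(90, 60, 155).
90 = 2 × 3^2 × 5
60 = 2^2 × 3 × 5
155 = 5 × 31
LCM(90, 60, 155) = 2^2 × 3^2 × 5 × 31 = 5580.
Smallest multiple of 5580 that is ≥ 25969: ⌈25969/5580⌉ × 5580 = 5 × 5580 = 27900.

27900 minutes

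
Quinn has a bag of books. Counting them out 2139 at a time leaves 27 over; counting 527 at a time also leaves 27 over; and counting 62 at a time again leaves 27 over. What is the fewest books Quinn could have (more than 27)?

72753

N − 27 must be a common multiple of 2139, 527, and 62.
2139 = 3 × 23 × 31
527 = 17 × 31
62 = 2 × 31
LCM(2139, 527, 62) = 2 × 3 × 17 × 23 × 31 = 72726.
Smallest N > 27 is LCM + 27 = 72726 + 27 = 72753.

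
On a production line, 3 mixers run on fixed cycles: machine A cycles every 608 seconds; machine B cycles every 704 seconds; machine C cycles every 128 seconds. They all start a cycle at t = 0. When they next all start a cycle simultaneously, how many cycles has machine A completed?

44 cycles

The first common completion time is the LCM of the periods.
608 = 2^5 × 19
704 = 2^6 × 11
128 = 2^7
LCM(608, 704, 128) = 2^7 × 11 × 19 = 26752.
Cycles for period 608: 26752 / 608 = 44.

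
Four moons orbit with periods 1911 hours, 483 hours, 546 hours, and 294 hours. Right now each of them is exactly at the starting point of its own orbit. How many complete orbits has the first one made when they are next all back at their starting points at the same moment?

46 orbits

All finish a whole number of cycles simultaneously at t = LCM of the periods.
1911 = 3 × 7^2 × 13
483 = 3 × 7 × 23
546 = 2 × 3 × 7 × 13
294 = 2 × 3 × 7^2
LCM(1911, 483, 546, 294) = 2 × 3 × 7^2 × 13 × 23 = 87906.
Orbits for period 1911: 87906 / 1911 = 46.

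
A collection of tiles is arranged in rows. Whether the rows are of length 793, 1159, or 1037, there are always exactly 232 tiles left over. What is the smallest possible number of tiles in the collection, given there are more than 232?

256371

N − 232 must be a common multiple of 793, 1159, and 1037.
793 = 13 × 61
1159 = 19 × 61
1037 = 17 × 61
LCM(793, 1159, 1037) = 13 × 17 × 19 × 61 = 256139.
Smallest N > 232 is LCM + 232 = 256139 + 232 = 256371.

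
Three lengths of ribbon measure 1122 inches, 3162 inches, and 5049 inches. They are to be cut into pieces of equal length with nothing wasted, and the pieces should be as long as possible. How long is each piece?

51 inches

Each piece length must divide every original length, so the longest possible is gcd(1122, 3162, 5049).
1122 = 2 × 3 × 11 × 17
3162 = 2 × 3 × 17 × 31
5049 = 3^3 × 11 × 17
gcd(1122, 3162, 5049) = 3 × 17 = 51.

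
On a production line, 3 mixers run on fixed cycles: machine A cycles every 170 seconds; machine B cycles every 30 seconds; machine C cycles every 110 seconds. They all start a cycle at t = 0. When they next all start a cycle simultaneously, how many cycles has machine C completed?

51 cycles

All finish a whole number of cycles simultaneously at t = LCM of the periods.
170 = 2 × 5 × 17
30 = 2 × 3 × 5
110 = 2 × 5 × 11
LCM(170, 30, 110) = 2 × 3 × 5 × 11 × 17 = 5610.
Cycles for period 110: 5610 / 110 = 51.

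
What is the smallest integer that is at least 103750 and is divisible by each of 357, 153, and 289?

109242

The integer must be a common multiple of 357, 153, and 289, so a multiple of their LCM.
357 = 3 × 7 × 17
153 = 3^2 × 17
289 = 17^2
LCM(357, 153, 289) = 3^2 × 7 × 17^2 = 18207.
Smallest multiple of 18207 that is ≥ 103750: ⌈103750/18207⌉ × 18207 = 6 × 18207 = 109242.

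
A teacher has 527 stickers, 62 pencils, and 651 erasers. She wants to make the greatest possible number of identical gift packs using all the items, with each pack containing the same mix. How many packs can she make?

The pack count must divide each quantity, so the greatest is gcd(527, 62, 651).
527 = 17 × 31
62 = 2 × 31
651 = 3 × 7 × 31
gcd(527, 62, 651) = 31.

31 packs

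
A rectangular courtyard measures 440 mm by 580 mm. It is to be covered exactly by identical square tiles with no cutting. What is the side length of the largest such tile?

The tile side must divide both 440 and 580, so the largest is their gcd.
440 = 2^3 × 5 × 11
580 = 2^2 × 5 × 29
gcd(440, 580) = 2^2 × 5 = 20.

20 mm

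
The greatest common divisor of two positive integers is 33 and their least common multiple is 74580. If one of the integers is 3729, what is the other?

For two integers, gcd × lcm = product, so the other is (33 × 74580) / 3729 = 2461140 / 3729 = 660.

660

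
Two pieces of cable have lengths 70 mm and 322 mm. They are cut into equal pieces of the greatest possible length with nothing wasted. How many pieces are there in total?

28

Piece length = gcd(70, 322).
70 = 2 × 5 × 7
322 = 2 × 7 × 23
gcd(70, 322) = 2 × 7 = 14.
Total pieces = 70/14 + 322/14 = 5 + 23 = 28.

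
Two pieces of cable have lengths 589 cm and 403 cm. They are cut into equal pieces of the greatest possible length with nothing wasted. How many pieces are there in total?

32

Piece length = gcd(589, 403).
589 = 19 × 31
403 = 13 × 31
gcd(589, 403) = 31.
Total pieces = 589/31 + 403/31 = 19 + 13 = 32.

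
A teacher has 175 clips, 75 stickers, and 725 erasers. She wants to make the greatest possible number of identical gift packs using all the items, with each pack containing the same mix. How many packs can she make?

The pack count must divide each quantity, so the greatest is gcd(175, 75, 725).
175 = 5^2 × 7
75 = 3 × 5^2
725 = 5^2 × 29
gcd(175, 75, 725) = 5^2 = 25.

25 packs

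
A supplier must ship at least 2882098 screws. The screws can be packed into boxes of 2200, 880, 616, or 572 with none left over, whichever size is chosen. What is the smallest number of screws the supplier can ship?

The number of screws must be a common multiple of 2200, 880, 616, and 572, so a multiple of their LCM.
2200 = 2^3 × 5^2 × 11
880 = 2^4 × 5 × 11
616 = 2^3 × 7 × 11
572 = 2^2 × 11 × 13
LCM(2200, 880, 616, 572) = 2^4 × 5^2 × 7 × 11 × 13 = 400400.
Smallest multiple of 400400 that is ≥ 2882098: ⌈2882098/400400⌉ × 400400 = 8 × 400400 = 3203200.

3203200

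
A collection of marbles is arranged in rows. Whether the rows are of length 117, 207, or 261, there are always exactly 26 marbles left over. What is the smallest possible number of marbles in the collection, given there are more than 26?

N − 26 must be a common multiple of 117, 207, and 261.
117 = 3^2 × 13
207 = 3^2 × 23
261 = 3^2 × 29
LCM(117, 207, 261) = 3^2 × 13 × 23 × 29 = 78039.
Smallest N > 26 is LCM + 26 = 78039 + 26 = 78065.

78065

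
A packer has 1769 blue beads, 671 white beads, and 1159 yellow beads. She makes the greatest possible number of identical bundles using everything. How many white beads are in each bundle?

Number of bundles = gcd(1769, 671, 1159).
1769 = 29 × 61
671 = 11 × 61
1159 = 19 × 61
gcd(1769, 671, 1159) = 61.
white beads per bundle = 671 / 61 = 11.

11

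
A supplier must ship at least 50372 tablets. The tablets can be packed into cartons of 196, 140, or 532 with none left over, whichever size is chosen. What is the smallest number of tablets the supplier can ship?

55860

The number of tablets must be a common multiple of 196, 140, and 532, so a multiple of their LCM.
196 = 2^2 × 7^2
140 = 2^2 × 5 × 7
532 = 2^2 × 7 × 19
LCM(196, 140, 532) = 2^2 × 5 × 7^2 × 19 = 18620.
Smallest multiple of 18620 that is ≥ 50372: ⌈50372/18620⌉ × 18620 = 3 × 18620 = 55860.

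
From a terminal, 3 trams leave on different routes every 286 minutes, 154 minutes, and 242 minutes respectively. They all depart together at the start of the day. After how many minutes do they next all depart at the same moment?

22022 minutes

They coincide at every common multiple of the periods; the first is the LCM.
286 = 2 × 11 × 13
154 = 2 × 7 × 11
242 = 2 × 11^2
LCM(286, 154, 242) = 2 × 7 × 11^2 × 13 = 22022.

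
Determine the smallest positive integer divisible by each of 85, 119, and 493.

17255

85 = 5 × 17
119 = 7 × 17
493 = 17 × 29
LCM(85, 119, 493) = 5 × 7 × 17 × 29 = 17255.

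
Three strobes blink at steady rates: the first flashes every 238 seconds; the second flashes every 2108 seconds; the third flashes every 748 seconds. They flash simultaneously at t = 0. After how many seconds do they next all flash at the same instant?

162316 seconds

The first simultaneous occurrence is after LCM of the individual periods.
238 = 2 × 7 × 17
2108 = 2^2 × 17 × 31
748 = 2^2 × 11 × 17
LCM(238, 2108, 748) = 2^2 × 7 × 11 × 17 × 31 = 162316.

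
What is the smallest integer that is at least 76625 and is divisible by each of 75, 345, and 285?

The integer must be a common multiple of 75, 345, and 285, so a multiple of their LCM.
75 = 3 × 5^2
345 = 3 × 5 × 23
285 = 3 × 5 × 19
LCM(75, 345, 285) = 3 × 5^2 × 19 × 23 = 32775.
Smallest multiple of 32775 that is ≥ 76625: ⌈76625/32775⌉ × 32775 = 3 × 32775 = 98325.

98325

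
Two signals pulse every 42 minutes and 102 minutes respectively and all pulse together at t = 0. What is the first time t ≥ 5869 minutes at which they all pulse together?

Joint pulses occur at multiples of LCM(42, 102).
42 = 2 × 3 × 7
102 = 2 × 3 × 17
LCM(42, 102) = 2 × 3 × 7 × 17 = 714.
Smallest multiple of 714 that is ≥ 5869: ⌈5869/714⌉ × 714 = 9 × 714 = 6426.

6426 minutes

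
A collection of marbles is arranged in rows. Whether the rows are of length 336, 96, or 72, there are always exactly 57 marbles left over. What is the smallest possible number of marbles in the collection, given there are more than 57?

2073

N − 57 must be a common multiple of 336, 96, and 72.
336 = 2^4 × 3 × 7
96 = 2^5 × 3
72 = 2^3 × 3^2
LCM(336, 96, 72) = 2^5 × 3^2 × 7 = 2016.
Smallest N > 57 is LCM + 57 = 2016 + 57 = 2073.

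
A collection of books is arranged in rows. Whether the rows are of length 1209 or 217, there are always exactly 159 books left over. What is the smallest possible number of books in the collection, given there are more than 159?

8622

N − 159 must be a common multiple of 1209 and 217.
1209 = 3 × 13 × 31
217 = 7 × 31
LCM(1209, 217) = 3 × 7 × 13 × 31 = 8463.
Smallest N > 159 is LCM + 159 = 8463 + 159 = 8622.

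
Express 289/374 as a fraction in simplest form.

17/22

289 = 17^2
374 = 2 × 11 × 17
gcd(289, 374) = 17.
Divide numerator and denominator by 17: 289/374 = 17/22.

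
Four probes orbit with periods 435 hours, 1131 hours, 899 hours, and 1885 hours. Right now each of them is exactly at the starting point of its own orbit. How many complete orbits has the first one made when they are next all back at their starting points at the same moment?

403 orbits

All finish a whole number of cycles simultaneously at t = LCM of the periods.
435 = 3 × 5 × 29
1131 = 3 × 13 × 29
899 = 29 × 31
1885 = 5 × 13 × 29
LCM(435, 1131, 899, 1885) = 3 × 5 × 13 × 29 × 31 = 175305.
Orbits for period 435: 175305 / 435 = 403.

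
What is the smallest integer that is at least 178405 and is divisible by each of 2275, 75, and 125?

The integer must be a common multiple of 2275, 75, and 125, so a multiple of their LCM.
2275 = 5^2 × 7 × 13
75 = 3 × 5^2
125 = 5^3
LCM(2275, 75, 125) = 3 × 5^3 × 7 × 13 = 34125.
Smallest multiple of 34125 that is ≥ 178405: ⌈178405/34125⌉ × 34125 = 6 × 34125 = 204750.

204750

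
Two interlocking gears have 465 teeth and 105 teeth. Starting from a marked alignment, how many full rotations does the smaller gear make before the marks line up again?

31 rotations

The first common completion time is the LCM of the periods.
465 = 3 × 5 × 31
105 = 3 × 5 × 7
LCM(465, 105) = 3 × 5 × 7 × 31 = 3255.
Rotations for period 105: 3255 / 105 = 31.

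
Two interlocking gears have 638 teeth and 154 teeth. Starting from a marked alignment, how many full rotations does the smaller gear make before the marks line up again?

29 rotations

The first common completion time is the LCM of the periods.
638 = 2 × 11 × 29
154 = 2 × 7 × 11
LCM(638, 154) = 2 × 7 × 11 × 29 = 4466.
Rotations for period 154: 4466 / 154 = 29.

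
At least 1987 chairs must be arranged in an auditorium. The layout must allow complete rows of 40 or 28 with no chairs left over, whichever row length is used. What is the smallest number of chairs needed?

2240

The number of chairs must be a common multiple of 40 and 28, so a multiple of their LCM.
40 = 2^3 × 5
28 = 2^2 × 7
LCM(40, 28) = 2^3 × 5 × 7 = 280.
Smallest multiple of 280 that is ≥ 1987: ⌈1987/280⌉ × 280 = 8 × 280 = 2240.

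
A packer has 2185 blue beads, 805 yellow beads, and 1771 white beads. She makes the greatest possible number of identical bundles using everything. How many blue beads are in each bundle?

Number of bundles = gcd(2185, 805, 1771).
2185 = 5 × 19 × 23
805 = 5 × 7 × 23
1771 = 7 × 11 × 23
gcd(2185, 805, 1771) = 23.
blue beads per bundle = 2185 / 23 = 95.

95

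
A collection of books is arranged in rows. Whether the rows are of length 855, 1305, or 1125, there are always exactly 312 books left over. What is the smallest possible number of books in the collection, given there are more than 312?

620187

N − 312 must be a common multiple of 855, 1305, and 1125.
855 = 3^2 × 5 × 19
1305 = 3^2 × 5 × 29
1125 = 3^2 × 5^3
LCM(855, 1305, 1125) = 3^2 × 5^3 × 19 × 29 = 619875.
Smallest N > 312 is LCM + 312 = 619875 + 312 = 620187.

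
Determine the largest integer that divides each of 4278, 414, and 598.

46

4278 = 2 × 3 × 23 × 31
414 = 2 × 3^2 × 23
598 = 2 × 13 × 23
gcd(4278, 414, 598) = 2 × 23 = 46.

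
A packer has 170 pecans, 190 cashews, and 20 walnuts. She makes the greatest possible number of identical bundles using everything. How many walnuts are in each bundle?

Number of bundles = gcd(170, 190, 20).
170 = 2 × 5 × 17
190 = 2 × 5 × 19
20 = 2^2 × 5
gcd(170, 190, 20) = 2 × 5 = 10.
walnuts per bundle = 20 / 10 = 2.

2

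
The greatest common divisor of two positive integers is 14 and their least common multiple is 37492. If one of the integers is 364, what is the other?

1442

For two integers, gcd × lcm = product, so the other is (14 × 37492) / 364 = 524888 / 364 = 1442.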